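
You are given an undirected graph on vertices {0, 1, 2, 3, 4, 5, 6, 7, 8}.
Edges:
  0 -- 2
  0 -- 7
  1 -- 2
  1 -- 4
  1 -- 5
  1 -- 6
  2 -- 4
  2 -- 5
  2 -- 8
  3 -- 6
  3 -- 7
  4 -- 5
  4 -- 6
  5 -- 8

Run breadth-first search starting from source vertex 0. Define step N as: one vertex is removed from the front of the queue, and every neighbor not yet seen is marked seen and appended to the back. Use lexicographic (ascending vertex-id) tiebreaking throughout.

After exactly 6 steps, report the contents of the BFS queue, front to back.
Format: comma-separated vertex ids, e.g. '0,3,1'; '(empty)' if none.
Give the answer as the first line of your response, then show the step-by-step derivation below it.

8,3,6

step 1: dequeue 0; queue=[2,7]; order=0
step 2: dequeue 2; queue=[7,1,4,5,8]; order=0,2
step 3: dequeue 7; queue=[1,4,5,8,3]; order=0,2,7
step 4: dequeue 1; queue=[4,5,8,3,6]; order=0,2,7,1
step 5: dequeue 4; queue=[5,8,3,6]; order=0,2,7,1,4
step 6: dequeue 5; queue=[8,3,6]; order=0,2,7,1,4,5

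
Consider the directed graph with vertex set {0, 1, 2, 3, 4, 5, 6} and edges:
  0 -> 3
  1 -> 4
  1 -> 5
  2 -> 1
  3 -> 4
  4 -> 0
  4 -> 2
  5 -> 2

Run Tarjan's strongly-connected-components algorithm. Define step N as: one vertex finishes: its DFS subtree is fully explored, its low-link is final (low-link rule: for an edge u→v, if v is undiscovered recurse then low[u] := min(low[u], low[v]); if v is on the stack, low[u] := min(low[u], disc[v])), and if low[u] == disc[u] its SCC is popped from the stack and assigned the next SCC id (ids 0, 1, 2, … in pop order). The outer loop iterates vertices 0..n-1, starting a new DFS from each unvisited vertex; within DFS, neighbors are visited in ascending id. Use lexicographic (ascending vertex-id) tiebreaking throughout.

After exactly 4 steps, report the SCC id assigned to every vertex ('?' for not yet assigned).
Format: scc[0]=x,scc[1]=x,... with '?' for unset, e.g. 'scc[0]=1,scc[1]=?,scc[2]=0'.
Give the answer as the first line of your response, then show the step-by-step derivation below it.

scc[0]=?,scc[1]=?,scc[2]=?,scc[3]=?,scc[4]=?,scc[5]=?,scc[6]=?

step 1: low=(low[0]=0,low[1]=2,low[2]=3,low[3]=1,low[4]=0,low[5]=3,low[6]=?); scc=(scc[0]=?,scc[1]=?,scc[2]=?,scc[3]=?,scc[4]=?,scc[5]=?,scc[6]=?)
step 2: low=(low[0]=0,low[1]=2,low[2]=3,low[3]=1,low[4]=0,low[5]=3,low[6]=?); scc=(scc[0]=?,scc[1]=?,scc[2]=?,scc[3]=?,scc[4]=?,scc[5]=?,scc[6]=?)
step 3: low=(low[0]=0,low[1]=2,low[2]=2,low[3]=1,low[4]=0,low[5]=3,low[6]=?); scc=(scc[0]=?,scc[1]=?,scc[2]=?,scc[3]=?,scc[4]=?,scc[5]=?,scc[6]=?)
step 4: low=(low[0]=0,low[1]=2,low[2]=2,low[3]=1,low[4]=0,low[5]=3,low[6]=?); scc=(scc[0]=?,scc[1]=?,scc[2]=?,scc[3]=?,scc[4]=?,scc[5]=?,scc[6]=?)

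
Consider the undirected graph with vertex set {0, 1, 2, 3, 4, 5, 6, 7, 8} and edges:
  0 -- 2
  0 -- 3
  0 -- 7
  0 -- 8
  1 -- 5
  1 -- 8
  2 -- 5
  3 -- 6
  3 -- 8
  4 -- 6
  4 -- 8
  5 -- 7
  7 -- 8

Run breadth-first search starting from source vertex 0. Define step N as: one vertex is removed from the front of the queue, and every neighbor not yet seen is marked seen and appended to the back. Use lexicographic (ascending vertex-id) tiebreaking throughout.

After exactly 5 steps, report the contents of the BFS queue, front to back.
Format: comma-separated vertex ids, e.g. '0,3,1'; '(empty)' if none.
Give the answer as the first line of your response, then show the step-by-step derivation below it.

5,6,1,4

step 1: dequeue 0; queue=[2,3,7,8]; order=0
step 2: dequeue 2; queue=[3,7,8,5]; order=0,2
step 3: dequeue 3; queue=[7,8,5,6]; order=0,2,3
step 4: dequeue 7; queue=[8,5,6]; order=0,2,3,7
step 5: dequeue 8; queue=[5,6,1,4]; order=0,2,3,7,8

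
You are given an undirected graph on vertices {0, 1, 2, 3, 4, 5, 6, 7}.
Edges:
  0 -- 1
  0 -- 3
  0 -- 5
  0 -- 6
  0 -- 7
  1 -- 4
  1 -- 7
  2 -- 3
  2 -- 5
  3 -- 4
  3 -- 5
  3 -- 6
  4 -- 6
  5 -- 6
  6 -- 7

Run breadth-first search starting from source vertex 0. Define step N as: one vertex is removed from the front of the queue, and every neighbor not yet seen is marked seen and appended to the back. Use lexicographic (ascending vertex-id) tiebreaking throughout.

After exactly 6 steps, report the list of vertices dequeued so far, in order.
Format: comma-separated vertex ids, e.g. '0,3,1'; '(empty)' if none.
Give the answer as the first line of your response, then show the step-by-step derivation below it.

0,1,3,5,6,7

step 1: dequeue 0; queue=[1,3,5,6,7]; order=0
step 2: dequeue 1; queue=[3,5,6,7,4]; order=0,1
step 3: dequeue 3; queue=[5,6,7,4,2]; order=0,1,3
step 4: dequeue 5; queue=[6,7,4,2]; order=0,1,3,5
step 5: dequeue 6; queue=[7,4,2]; order=0,1,3,5,6
step 6: dequeue 7; queue=[4,2]; order=0,1,3,5,6,7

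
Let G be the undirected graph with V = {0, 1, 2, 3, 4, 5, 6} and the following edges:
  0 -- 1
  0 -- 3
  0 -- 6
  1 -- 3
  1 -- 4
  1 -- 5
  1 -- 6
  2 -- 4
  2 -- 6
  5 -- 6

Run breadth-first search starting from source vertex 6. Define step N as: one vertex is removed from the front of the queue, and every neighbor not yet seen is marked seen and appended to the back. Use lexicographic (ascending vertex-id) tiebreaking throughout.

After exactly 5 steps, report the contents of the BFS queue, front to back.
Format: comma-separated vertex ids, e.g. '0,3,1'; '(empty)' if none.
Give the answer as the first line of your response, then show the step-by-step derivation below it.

3,4

step 1: dequeue 6; queue=[0,1,2,5]; order=6
step 2: dequeue 0; queue=[1,2,5,3]; order=6,0
step 3: dequeue 1; queue=[2,5,3,4]; order=6,0,1
step 4: dequeue 2; queue=[5,3,4]; order=6,0,1,2
step 5: dequeue 5; queue=[3,4]; order=6,0,1,2,5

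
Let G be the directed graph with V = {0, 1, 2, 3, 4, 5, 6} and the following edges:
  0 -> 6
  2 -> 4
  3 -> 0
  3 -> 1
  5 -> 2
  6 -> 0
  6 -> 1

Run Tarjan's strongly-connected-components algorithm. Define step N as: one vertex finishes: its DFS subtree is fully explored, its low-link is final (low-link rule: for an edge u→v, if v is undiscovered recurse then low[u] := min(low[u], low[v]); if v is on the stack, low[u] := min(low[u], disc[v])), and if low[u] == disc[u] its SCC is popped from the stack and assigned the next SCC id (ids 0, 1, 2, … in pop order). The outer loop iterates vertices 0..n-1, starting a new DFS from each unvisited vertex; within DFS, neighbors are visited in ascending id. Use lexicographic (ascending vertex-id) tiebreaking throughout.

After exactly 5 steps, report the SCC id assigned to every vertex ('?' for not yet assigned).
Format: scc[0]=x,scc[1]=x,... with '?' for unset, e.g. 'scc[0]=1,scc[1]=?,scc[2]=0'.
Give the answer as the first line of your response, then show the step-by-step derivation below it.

scc[0]=1,scc[1]=0,scc[2]=3,scc[3]=?,scc[4]=2,scc[5]=?,scc[6]=1

step 1: low=(low[0]=0,low[1]=2,low[2]=?,low[3]=?,low[4]=?,low[5]=?,low[6]=0); scc=(scc[0]=?,scc[1]=0,scc[2]=?,scc[3]=?,scc[4]=?,scc[5]=?,scc[6]=?)
step 2: low=(low[0]=0,low[1]=2,low[2]=?,low[3]=?,low[4]=?,low[5]=?,low[6]=0); scc=(scc[0]=?,scc[1]=0,scc[2]=?,scc[3]=?,scc[4]=?,scc[5]=?,scc[6]=?)
step 3: low=(low[0]=0,low[1]=2,low[2]=?,low[3]=?,low[4]=?,low[5]=?,low[6]=0); scc=(scc[0]=1,scc[1]=0,scc[2]=?,scc[3]=?,scc[4]=?,scc[5]=?,scc[6]=1)
step 4: low=(low[0]=0,low[1]=2,low[2]=3,low[3]=?,low[4]=4,low[5]=?,low[6]=0); scc=(scc[0]=1,scc[1]=0,scc[2]=?,scc[3]=?,scc[4]=2,scc[5]=?,scc[6]=1)
step 5: low=(low[0]=0,low[1]=2,low[2]=3,low[3]=?,low[4]=4,low[5]=?,low[6]=0); scc=(scc[0]=1,scc[1]=0,scc[2]=3,scc[3]=?,scc[4]=2,scc[5]=?,scc[6]=1)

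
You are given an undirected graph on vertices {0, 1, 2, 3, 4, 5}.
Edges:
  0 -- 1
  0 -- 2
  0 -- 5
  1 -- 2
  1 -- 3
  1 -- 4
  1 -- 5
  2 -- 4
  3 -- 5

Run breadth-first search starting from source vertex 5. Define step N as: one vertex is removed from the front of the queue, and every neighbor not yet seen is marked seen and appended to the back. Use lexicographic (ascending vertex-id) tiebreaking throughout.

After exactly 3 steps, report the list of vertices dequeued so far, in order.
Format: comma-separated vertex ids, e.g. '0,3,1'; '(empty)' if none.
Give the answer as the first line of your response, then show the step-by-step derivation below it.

5,0,1

step 1: dequeue 5; queue=[0,1,3]; order=5
step 2: dequeue 0; queue=[1,3,2]; order=5,0
step 3: dequeue 1; queue=[3,2,4]; order=5,0,1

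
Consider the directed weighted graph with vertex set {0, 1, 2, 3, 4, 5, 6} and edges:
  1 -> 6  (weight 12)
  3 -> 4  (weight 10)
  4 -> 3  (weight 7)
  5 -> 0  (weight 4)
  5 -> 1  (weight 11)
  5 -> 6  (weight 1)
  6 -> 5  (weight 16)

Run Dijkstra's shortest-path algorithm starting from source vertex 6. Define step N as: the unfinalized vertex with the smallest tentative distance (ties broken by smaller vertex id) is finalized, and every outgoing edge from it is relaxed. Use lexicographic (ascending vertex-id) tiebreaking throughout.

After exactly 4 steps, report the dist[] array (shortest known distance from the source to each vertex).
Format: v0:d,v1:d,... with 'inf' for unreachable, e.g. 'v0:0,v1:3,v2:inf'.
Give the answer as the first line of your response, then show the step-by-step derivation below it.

v0:20,v1:27,v2:inf,v3:inf,v4:inf,v5:16,v6:0

step 1: dist = v0:inf,v1:inf,v2:inf,v3:inf,v4:inf,v5:16,v6:0
step 2: dist = v0:20,v1:27,v2:inf,v3:inf,v4:inf,v5:16,v6:0
step 3: dist = v0:20,v1:27,v2:inf,v3:inf,v4:inf,v5:16,v6:0
step 4: dist = v0:20,v1:27,v2:inf,v3:inf,v4:inf,v5:16,v6:0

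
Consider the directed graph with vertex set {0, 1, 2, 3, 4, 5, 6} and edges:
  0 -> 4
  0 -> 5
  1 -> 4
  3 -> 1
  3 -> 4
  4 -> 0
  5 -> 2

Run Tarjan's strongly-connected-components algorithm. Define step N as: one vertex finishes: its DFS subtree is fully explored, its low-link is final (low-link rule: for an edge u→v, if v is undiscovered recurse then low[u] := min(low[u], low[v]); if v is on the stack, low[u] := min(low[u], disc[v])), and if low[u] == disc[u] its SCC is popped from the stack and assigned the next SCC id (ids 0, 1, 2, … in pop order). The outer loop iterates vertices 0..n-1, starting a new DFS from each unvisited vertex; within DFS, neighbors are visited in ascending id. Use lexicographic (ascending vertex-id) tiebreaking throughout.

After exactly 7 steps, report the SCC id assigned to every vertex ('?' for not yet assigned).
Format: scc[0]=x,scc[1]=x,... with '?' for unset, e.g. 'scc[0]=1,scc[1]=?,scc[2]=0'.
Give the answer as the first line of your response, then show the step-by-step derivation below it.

scc[0]=2,scc[1]=3,scc[2]=0,scc[3]=4,scc[4]=2,scc[5]=1,scc[6]=5

step 1: low=(low[0]=0,low[1]=?,low[2]=?,low[3]=?,low[4]=0,low[5]=?,low[6]=?); scc=(scc[0]=?,scc[1]=?,scc[2]=?,scc[3]=?,scc[4]=?,scc[5]=?,scc[6]=?)
step 2: low=(low[0]=0,low[1]=?,low[2]=3,low[3]=?,low[4]=0,low[5]=2,low[6]=?); scc=(scc[0]=?,scc[1]=?,scc[2]=0,scc[3]=?,scc[4]=?,scc[5]=?,scc[6]=?)
step 3: low=(low[0]=0,low[1]=?,low[2]=3,low[3]=?,low[4]=0,low[5]=2,low[6]=?); scc=(scc[0]=?,scc[1]=?,scc[2]=0,scc[3]=?,scc[4]=?,scc[5]=1,scc[6]=?)
step 4: low=(low[0]=0,low[1]=?,low[2]=3,low[3]=?,low[4]=0,low[5]=2,low[6]=?); scc=(scc[0]=2,scc[1]=?,scc[2]=0,scc[3]=?,scc[4]=2,scc[5]=1,scc[6]=?)
step 5: low=(low[0]=0,low[1]=4,low[2]=3,low[3]=?,low[4]=0,low[5]=2,low[6]=?); scc=(scc[0]=2,scc[1]=3,scc[2]=0,scc[3]=?,scc[4]=2,scc[5]=1,scc[6]=?)
step 6: low=(low[0]=0,low[1]=4,low[2]=3,low[3]=5,low[4]=0,low[5]=2,low[6]=?); scc=(scc[0]=2,scc[1]=3,scc[2]=0,scc[3]=4,scc[4]=2,scc[5]=1,scc[6]=?)
step 7: low=(low[0]=0,low[1]=4,low[2]=3,low[3]=5,low[4]=0,low[5]=2,low[6]=6); scc=(scc[0]=2,scc[1]=3,scc[2]=0,scc[3]=4,scc[4]=2,scc[5]=1,scc[6]=5)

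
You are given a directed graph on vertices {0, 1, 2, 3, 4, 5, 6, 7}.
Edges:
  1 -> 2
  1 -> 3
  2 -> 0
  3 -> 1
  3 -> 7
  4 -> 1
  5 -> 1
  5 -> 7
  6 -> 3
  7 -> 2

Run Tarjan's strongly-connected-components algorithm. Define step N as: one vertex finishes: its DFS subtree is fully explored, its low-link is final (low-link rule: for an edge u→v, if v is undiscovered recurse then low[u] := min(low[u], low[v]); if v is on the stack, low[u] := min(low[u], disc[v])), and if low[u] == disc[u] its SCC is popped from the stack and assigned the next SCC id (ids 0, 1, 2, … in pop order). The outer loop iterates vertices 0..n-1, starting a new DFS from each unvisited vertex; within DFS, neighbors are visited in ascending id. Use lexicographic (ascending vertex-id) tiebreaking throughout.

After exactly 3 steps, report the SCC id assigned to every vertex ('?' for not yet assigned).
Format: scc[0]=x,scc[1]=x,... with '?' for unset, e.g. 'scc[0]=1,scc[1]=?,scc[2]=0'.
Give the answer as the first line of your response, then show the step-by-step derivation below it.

scc[0]=0,scc[1]=?,scc[2]=1,scc[3]=?,scc[4]=?,scc[5]=?,scc[6]=?,scc[7]=2

step 1: low=(low[0]=0,low[1]=?,low[2]=?,low[3]=?,low[4]=?,low[5]=?,low[6]=?,low[7]=?); scc=(scc[0]=0,scc[1]=?,scc[2]=?,scc[3]=?,scc[4]=?,scc[5]=?,scc[6]=?,scc[7]=?)
step 2: low=(low[0]=0,low[1]=1,low[2]=2,low[3]=?,low[4]=?,low[5]=?,low[6]=?,low[7]=?); scc=(scc[0]=0,scc[1]=?,scc[2]=1,scc[3]=?,scc[4]=?,scc[5]=?,scc[6]=?,scc[7]=?)
step 3: low=(low[0]=0,low[1]=1,low[2]=2,low[3]=1,low[4]=?,low[5]=?,low[6]=?,low[7]=4); scc=(scc[0]=0,scc[1]=?,scc[2]=1,scc[3]=?,scc[4]=?,scc[5]=?,scc[6]=?,scc[7]=2)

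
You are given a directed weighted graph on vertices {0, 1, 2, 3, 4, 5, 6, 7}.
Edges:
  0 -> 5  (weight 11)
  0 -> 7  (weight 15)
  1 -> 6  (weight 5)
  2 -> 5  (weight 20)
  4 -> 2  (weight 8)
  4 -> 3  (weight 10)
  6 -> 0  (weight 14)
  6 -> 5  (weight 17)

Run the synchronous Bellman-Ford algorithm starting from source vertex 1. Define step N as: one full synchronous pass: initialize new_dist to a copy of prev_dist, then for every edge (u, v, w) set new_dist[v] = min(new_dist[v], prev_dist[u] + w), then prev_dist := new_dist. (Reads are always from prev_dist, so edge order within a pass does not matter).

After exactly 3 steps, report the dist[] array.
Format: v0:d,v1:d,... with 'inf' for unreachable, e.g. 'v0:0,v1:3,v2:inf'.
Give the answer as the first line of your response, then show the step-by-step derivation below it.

v0:19,v1:0,v2:inf,v3:inf,v4:inf,v5:22,v6:5,v7:34

step 1: dist = v0:inf,v1:0,v2:inf,v3:inf,v4:inf,v5:inf,v6:5,v7:inf
step 2: dist = v0:19,v1:0,v2:inf,v3:inf,v4:inf,v5:22,v6:5,v7:inf
step 3: dist = v0:19,v1:0,v2:inf,v3:inf,v4:inf,v5:22,v6:5,v7:34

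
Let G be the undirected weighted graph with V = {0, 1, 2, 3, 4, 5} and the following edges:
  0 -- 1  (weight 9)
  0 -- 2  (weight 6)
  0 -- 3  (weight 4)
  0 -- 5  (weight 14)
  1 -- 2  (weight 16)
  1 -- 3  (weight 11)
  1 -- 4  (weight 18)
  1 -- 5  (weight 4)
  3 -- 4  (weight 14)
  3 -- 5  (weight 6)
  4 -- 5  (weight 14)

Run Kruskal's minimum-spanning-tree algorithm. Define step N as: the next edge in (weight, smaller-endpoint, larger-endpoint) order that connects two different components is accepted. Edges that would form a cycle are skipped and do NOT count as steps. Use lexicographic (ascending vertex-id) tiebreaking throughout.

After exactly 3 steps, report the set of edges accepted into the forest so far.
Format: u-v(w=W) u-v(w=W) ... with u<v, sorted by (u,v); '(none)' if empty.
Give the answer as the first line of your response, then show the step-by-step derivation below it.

0-2(w=6) 0-3(w=4) 1-5(w=4)

step 1: add edge 0-3 (w=4); MST = {0-3(w=4)}
step 2: add edge 1-5 (w=4); MST = {0-3(w=4) 1-5(w=4)}
step 3: add edge 0-2 (w=6); MST = {0-2(w=6) 0-3(w=4) 1-5(w=4)}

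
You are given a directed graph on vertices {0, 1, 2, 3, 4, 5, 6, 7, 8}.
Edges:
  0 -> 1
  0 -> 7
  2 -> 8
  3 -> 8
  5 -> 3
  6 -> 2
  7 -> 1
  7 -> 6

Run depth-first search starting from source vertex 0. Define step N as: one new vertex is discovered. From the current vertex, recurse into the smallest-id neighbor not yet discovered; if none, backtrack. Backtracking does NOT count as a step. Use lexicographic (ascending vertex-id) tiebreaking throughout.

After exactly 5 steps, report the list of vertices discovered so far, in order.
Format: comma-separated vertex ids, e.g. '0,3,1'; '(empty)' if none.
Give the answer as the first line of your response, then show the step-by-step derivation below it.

0,1,7,6,2

step 1: discover 0; path=0; order=0
step 2: discover 1; path=0>1; order=0,1
step 3: discover 7; path=0>7; order=0,1,7
step 4: discover 6; path=0>7>6; order=0,1,7,6
step 5: discover 2; path=0>7>6>2; order=0,1,7,6,2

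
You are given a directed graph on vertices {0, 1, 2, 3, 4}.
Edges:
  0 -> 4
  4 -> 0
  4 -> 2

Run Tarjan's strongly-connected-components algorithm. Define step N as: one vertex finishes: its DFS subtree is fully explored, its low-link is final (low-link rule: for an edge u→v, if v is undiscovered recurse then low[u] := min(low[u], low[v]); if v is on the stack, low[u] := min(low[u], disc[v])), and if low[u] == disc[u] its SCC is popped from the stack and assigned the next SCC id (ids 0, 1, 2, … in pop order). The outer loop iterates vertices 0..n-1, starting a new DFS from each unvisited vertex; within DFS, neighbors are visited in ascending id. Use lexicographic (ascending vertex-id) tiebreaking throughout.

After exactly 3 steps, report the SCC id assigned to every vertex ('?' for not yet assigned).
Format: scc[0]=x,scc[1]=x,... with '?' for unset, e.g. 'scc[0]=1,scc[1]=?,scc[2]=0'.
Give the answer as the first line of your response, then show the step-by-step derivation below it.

scc[0]=1,scc[1]=?,scc[2]=0,scc[3]=?,scc[4]=1

step 1: low=(low[0]=0,low[1]=?,low[2]=2,low[3]=?,low[4]=0); scc=(scc[0]=?,scc[1]=?,scc[2]=0,scc[3]=?,scc[4]=?)
step 2: low=(low[0]=0,low[1]=?,low[2]=2,low[3]=?,low[4]=0); scc=(scc[0]=?,scc[1]=?,scc[2]=0,scc[3]=?,scc[4]=?)
step 3: low=(low[0]=0,low[1]=?,low[2]=2,low[3]=?,low[4]=0); scc=(scc[0]=1,scc[1]=?,scc[2]=0,scc[3]=?,scc[4]=1)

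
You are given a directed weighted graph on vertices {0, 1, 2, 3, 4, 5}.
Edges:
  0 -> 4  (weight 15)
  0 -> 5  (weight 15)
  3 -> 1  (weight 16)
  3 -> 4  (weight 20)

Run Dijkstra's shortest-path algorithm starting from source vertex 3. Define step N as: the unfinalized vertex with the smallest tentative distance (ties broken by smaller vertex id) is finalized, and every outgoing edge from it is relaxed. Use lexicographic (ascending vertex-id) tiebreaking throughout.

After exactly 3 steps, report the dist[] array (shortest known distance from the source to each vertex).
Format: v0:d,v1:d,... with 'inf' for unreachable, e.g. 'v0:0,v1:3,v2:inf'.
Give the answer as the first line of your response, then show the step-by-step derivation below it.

v0:inf,v1:16,v2:inf,v3:0,v4:20,v5:inf

step 1: dist = v0:inf,v1:16,v2:inf,v3:0,v4:20,v5:inf
step 2: dist = v0:inf,v1:16,v2:inf,v3:0,v4:20,v5:inf
step 3: dist = v0:inf,v1:16,v2:inf,v3:0,v4:20,v5:inf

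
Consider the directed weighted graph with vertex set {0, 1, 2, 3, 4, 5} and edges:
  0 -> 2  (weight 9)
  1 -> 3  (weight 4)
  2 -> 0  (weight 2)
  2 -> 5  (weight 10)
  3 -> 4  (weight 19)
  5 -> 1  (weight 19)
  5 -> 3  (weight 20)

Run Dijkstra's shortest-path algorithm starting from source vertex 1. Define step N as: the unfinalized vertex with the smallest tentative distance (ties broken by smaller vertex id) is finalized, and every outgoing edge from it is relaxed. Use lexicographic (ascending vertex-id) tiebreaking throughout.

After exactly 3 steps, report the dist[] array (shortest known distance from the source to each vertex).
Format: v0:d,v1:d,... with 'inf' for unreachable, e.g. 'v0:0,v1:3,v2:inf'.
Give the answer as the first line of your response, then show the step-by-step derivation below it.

v0:inf,v1:0,v2:inf,v3:4,v4:23,v5:inf

step 1: dist = v0:inf,v1:0,v2:inf,v3:4,v4:inf,v5:inf
step 2: dist = v0:inf,v1:0,v2:inf,v3:4,v4:23,v5:inf
step 3: dist = v0:inf,v1:0,v2:inf,v3:4,v4:23,v5:inf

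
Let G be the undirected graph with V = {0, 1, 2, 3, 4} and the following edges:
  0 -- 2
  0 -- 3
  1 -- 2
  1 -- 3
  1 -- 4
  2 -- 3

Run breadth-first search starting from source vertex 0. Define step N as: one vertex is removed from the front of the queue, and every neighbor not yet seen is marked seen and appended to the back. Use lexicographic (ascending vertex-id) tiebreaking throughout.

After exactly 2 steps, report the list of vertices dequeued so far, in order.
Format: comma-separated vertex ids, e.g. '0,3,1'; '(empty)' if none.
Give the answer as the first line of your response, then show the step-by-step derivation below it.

0,2

step 1: dequeue 0; queue=[2,3]; order=0
step 2: dequeue 2; queue=[3,1]; order=0,2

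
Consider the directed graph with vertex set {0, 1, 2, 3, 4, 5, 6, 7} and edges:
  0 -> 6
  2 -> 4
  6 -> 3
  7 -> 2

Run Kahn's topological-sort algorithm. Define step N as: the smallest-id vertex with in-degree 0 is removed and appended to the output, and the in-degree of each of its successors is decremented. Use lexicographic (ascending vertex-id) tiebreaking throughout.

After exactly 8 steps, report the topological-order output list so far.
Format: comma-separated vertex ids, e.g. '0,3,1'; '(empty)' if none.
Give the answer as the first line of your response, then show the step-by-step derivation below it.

0,1,5,6,3,7,2,4

step 1: output 0; order=[0]; indeg=(0,0,1,1,1,0,0,0)
step 2: output 1; order=[0,1]; indeg=(0,0,1,1,1,0,0,0)
step 3: output 5; order=[0,1,5]; indeg=(0,0,1,1,1,0,0,0)
step 4: output 6; order=[0,1,5,6]; indeg=(0,0,1,0,1,0,0,0)
step 5: output 3; order=[0,1,5,6,3]; indeg=(0,0,1,0,1,0,0,0)
step 6: output 7; order=[0,1,5,6,3,7]; indeg=(0,0,0,0,1,0,0,0)
step 7: output 2; order=[0,1,5,6,3,7,2]; indeg=(0,0,0,0,0,0,0,0)
step 8: output 4; order=[0,1,5,6,3,7,2,4]; indeg=(0,0,0,0,0,0,0,0)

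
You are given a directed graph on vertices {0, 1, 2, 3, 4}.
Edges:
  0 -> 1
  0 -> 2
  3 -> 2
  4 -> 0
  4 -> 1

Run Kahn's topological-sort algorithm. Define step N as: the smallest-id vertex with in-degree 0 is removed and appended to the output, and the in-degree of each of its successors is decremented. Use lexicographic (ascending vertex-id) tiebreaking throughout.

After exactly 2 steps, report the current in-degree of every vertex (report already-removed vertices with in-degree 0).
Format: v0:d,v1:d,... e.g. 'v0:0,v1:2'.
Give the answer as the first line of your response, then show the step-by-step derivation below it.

v0:0,v1:1,v2:1,v3:0,v4:0

step 1: output 3; order=[3]; indeg=(1,2,1,0,0)
step 2: output 4; order=[3,4]; indeg=(0,1,1,0,0)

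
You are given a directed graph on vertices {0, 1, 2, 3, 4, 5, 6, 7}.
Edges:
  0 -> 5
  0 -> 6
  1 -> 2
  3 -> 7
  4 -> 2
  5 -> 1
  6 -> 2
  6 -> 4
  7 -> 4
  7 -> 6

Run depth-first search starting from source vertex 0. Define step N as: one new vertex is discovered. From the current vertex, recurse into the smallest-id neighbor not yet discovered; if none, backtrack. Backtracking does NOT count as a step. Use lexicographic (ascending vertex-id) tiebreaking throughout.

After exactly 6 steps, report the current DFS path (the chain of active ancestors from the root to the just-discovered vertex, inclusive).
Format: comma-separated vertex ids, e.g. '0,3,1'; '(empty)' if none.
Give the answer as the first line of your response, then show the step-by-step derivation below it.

0,6,4

step 1: discover 0; path=0; order=0
step 2: discover 5; path=0>5; order=0,5
step 3: discover 1; path=0>5>1; order=0,5,1
step 4: discover 2; path=0>5>1>2; order=0,5,1,2
step 5: discover 6; path=0>6; order=0,5,1,2,6
step 6: discover 4; path=0>6>4; order=0,5,1,2,6,4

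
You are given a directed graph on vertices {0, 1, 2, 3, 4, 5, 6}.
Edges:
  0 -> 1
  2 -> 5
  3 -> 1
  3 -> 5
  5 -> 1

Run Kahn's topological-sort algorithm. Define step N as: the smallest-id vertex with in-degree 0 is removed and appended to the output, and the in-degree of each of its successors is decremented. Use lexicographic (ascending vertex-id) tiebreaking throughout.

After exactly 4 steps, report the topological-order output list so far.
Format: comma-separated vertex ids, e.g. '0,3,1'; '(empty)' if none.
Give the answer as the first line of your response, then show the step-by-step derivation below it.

0,2,3,4

step 1: output 0; order=[0]; indeg=(0,2,0,0,0,2,0)
step 2: output 2; order=[0,2]; indeg=(0,2,0,0,0,1,0)
step 3: output 3; order=[0,2,3]; indeg=(0,1,0,0,0,0,0)
step 4: output 4; order=[0,2,3,4]; indeg=(0,1,0,0,0,0,0)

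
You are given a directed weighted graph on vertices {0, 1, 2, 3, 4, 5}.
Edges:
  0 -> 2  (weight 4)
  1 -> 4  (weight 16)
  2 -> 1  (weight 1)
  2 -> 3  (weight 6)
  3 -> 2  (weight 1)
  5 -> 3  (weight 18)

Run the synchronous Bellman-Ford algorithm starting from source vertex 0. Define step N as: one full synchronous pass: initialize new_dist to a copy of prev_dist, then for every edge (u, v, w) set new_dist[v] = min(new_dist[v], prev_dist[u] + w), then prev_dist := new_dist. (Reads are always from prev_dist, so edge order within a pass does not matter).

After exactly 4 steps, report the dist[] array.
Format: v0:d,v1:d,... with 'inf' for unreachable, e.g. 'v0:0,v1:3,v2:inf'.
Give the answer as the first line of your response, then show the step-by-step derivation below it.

v0:0,v1:5,v2:4,v3:10,v4:21,v5:inf

step 1: dist = v0:0,v1:inf,v2:4,v3:inf,v4:inf,v5:inf
step 2: dist = v0:0,v1:5,v2:4,v3:10,v4:inf,v5:inf
step 3: dist = v0:0,v1:5,v2:4,v3:10,v4:21,v5:inf
step 4: dist = v0:0,v1:5,v2:4,v3:10,v4:21,v5:inf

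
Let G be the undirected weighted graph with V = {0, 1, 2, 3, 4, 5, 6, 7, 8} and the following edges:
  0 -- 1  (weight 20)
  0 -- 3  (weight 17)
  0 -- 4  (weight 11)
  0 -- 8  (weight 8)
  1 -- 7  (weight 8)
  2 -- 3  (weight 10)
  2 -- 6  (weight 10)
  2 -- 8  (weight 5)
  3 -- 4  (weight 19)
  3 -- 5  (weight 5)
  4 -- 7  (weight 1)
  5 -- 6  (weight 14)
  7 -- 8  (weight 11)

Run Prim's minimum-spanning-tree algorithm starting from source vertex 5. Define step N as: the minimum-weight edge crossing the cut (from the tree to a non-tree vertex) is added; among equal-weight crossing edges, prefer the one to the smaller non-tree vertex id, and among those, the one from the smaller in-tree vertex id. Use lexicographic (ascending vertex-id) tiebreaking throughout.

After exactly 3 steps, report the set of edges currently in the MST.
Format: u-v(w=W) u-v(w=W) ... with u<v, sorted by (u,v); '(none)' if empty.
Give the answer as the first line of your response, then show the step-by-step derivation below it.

2-3(w=10) 2-8(w=5) 3-5(w=5)

step 1: add edge 3-5 (w=5); MST = {3-5(w=5)}
step 2: add edge 2-3 (w=10); MST = {2-3(w=10) 3-5(w=5)}
step 3: add edge 2-8 (w=5); MST = {2-3(w=10) 2-8(w=5) 3-5(w=5)}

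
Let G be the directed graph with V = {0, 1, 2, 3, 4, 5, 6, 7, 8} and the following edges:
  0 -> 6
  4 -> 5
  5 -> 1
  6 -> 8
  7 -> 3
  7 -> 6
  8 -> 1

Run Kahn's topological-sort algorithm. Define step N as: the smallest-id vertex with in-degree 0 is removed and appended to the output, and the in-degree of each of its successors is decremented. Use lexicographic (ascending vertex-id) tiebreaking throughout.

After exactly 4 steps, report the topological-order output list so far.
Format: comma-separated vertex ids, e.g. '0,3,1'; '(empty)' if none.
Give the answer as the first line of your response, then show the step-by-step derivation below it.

0,2,4,5

step 1: output 0; order=[0]; indeg=(0,2,0,1,0,1,1,0,1)
step 2: output 2; order=[0,2]; indeg=(0,2,0,1,0,1,1,0,1)
step 3: output 4; order=[0,2,4]; indeg=(0,2,0,1,0,0,1,0,1)
step 4: output 5; order=[0,2,4,5]; indeg=(0,1,0,1,0,0,1,0,1)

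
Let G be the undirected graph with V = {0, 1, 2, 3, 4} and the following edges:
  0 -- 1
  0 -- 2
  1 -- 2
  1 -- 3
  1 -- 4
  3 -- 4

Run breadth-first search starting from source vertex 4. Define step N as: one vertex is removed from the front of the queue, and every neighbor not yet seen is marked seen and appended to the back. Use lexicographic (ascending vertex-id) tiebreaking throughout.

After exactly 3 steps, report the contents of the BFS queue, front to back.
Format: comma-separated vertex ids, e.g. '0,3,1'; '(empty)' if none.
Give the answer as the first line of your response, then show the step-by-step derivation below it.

0,2

step 1: dequeue 4; queue=[1,3]; order=4
step 2: dequeue 1; queue=[3,0,2]; order=4,1
step 3: dequeue 3; queue=[0,2]; order=4,1,3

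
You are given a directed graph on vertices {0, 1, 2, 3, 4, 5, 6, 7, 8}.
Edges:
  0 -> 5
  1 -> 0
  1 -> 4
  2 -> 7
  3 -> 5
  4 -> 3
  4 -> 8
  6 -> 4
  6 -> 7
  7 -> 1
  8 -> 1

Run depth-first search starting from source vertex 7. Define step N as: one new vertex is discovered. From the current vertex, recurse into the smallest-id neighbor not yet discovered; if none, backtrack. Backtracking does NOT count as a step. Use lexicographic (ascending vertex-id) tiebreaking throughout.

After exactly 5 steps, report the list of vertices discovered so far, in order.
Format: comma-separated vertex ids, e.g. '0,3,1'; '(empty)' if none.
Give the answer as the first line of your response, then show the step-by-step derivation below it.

7,1,0,5,4

step 1: discover 7; path=7; order=7
step 2: discover 1; path=7>1; order=7,1
step 3: discover 0; path=7>1>0; order=7,1,0
step 4: discover 5; path=7>1>0>5; order=7,1,0,5
step 5: discover 4; path=7>1>4; order=7,1,0,5,4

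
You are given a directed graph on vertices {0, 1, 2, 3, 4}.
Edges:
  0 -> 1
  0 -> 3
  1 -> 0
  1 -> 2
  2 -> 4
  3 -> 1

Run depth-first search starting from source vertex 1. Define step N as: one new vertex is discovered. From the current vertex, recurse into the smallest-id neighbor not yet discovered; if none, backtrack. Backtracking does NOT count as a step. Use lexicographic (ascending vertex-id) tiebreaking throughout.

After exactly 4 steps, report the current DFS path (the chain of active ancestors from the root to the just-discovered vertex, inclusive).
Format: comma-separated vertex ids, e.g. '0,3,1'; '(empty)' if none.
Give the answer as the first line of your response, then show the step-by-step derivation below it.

1,2

step 1: discover 1; path=1; order=1
step 2: discover 0; path=1>0; order=1,0
step 3: discover 3; path=1>0>3; order=1,0,3
step 4: discover 2; path=1>2; order=1,0,3,2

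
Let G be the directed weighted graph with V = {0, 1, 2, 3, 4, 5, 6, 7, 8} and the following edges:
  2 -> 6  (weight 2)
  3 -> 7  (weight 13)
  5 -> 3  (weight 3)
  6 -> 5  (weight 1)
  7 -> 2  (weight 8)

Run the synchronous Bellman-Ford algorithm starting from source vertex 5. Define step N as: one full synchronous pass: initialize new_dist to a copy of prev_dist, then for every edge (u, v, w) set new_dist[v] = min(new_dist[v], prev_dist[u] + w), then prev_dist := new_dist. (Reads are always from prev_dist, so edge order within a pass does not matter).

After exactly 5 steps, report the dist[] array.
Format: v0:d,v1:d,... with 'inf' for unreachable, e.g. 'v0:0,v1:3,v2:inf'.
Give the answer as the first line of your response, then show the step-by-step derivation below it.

v0:inf,v1:inf,v2:24,v3:3,v4:inf,v5:0,v6:26,v7:16,v8:inf

step 1: dist = v0:inf,v1:inf,v2:inf,v3:3,v4:inf,v5:0,v6:inf,v7:inf,v8:inf
step 2: dist = v0:inf,v1:inf,v2:inf,v3:3,v4:inf,v5:0,v6:inf,v7:16,v8:inf
step 3: dist = v0:inf,v1:inf,v2:24,v3:3,v4:inf,v5:0,v6:inf,v7:16,v8:inf
step 4: dist = v0:inf,v1:inf,v2:24,v3:3,v4:inf,v5:0,v6:26,v7:16,v8:inf
step 5: dist = v0:inf,v1:inf,v2:24,v3:3,v4:inf,v5:0,v6:26,v7:16,v8:inf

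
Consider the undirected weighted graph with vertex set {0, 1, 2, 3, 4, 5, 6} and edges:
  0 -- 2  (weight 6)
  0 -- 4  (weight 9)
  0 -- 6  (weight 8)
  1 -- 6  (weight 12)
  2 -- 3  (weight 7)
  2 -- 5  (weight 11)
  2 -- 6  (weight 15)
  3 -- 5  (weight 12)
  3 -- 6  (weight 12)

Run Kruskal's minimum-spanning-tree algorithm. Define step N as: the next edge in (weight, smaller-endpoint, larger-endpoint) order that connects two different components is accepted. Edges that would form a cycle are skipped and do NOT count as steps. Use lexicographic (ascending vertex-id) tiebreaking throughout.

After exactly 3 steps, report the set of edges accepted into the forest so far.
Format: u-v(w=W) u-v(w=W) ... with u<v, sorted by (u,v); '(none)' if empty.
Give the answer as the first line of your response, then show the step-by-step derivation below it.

0-2(w=6) 0-6(w=8) 2-3(w=7)

step 1: add edge 0-2 (w=6); MST = {0-2(w=6)}
step 2: add edge 2-3 (w=7); MST = {0-2(w=6) 2-3(w=7)}
step 3: add edge 0-6 (w=8); MST = {0-2(w=6) 0-6(w=8) 2-3(w=7)}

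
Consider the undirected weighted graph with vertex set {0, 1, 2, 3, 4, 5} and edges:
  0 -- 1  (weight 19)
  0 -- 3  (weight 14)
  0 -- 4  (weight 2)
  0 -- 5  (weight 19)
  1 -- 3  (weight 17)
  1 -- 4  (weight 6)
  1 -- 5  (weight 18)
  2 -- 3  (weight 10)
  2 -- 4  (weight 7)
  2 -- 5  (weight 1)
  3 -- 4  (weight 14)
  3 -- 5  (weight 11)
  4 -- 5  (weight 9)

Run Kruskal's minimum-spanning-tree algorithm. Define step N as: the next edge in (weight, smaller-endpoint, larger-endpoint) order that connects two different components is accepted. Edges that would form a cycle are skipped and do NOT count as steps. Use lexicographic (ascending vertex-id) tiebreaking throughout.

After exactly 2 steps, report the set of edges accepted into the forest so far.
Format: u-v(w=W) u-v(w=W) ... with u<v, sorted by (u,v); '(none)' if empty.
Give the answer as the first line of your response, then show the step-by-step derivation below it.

0-4(w=2) 2-5(w=1)

step 1: add edge 2-5 (w=1); MST = {2-5(w=1)}
step 2: add edge 0-4 (w=2); MST = {0-4(w=2) 2-5(w=1)}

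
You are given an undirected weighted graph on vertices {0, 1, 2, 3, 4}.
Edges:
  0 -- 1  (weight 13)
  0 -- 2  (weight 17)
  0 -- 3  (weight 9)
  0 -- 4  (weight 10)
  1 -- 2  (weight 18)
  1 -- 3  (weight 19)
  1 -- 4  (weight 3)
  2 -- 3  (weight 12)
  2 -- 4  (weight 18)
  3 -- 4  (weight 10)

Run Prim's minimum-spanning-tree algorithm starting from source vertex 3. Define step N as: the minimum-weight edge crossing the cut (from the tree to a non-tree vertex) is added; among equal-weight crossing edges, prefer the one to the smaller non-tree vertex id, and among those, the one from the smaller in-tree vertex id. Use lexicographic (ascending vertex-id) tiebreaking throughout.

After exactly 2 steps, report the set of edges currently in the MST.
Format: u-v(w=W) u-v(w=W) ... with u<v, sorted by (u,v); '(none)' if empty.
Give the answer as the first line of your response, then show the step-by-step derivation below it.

0-3(w=9) 0-4(w=10)

step 1: add edge 0-3 (w=9); MST = {0-3(w=9)}
step 2: add edge 0-4 (w=10); MST = {0-3(w=9) 0-4(w=10)}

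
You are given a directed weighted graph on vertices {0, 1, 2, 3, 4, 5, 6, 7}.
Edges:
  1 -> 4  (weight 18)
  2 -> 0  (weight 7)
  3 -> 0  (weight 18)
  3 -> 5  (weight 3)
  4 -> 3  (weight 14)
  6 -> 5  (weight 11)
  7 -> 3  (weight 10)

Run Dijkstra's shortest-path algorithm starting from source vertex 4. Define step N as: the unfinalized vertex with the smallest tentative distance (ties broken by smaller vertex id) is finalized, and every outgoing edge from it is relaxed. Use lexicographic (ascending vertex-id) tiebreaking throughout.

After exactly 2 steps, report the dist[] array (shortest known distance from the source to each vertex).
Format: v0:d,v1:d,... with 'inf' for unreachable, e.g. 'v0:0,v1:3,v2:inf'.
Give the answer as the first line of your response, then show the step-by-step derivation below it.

v0:32,v1:inf,v2:inf,v3:14,v4:0,v5:17,v6:inf,v7:inf

step 1: dist = v0:inf,v1:inf,v2:inf,v3:14,v4:0,v5:inf,v6:inf,v7:inf
step 2: dist = v0:32,v1:inf,v2:inf,v3:14,v4:0,v5:17,v6:inf,v7:inf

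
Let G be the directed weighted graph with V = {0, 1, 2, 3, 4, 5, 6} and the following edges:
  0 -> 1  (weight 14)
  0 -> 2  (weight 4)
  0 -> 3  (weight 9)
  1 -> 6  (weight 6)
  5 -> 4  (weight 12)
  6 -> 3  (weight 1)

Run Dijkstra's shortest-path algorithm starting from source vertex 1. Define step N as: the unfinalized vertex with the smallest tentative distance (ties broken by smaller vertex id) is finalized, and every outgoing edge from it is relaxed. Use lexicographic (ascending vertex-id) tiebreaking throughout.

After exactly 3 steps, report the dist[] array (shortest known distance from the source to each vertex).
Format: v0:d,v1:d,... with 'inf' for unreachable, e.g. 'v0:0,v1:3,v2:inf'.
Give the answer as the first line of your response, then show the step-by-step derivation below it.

v0:inf,v1:0,v2:inf,v3:7,v4:inf,v5:inf,v6:6

step 1: dist = v0:inf,v1:0,v2:inf,v3:inf,v4:inf,v5:inf,v6:6
step 2: dist = v0:inf,v1:0,v2:inf,v3:7,v4:inf,v5:inf,v6:6
step 3: dist = v0:inf,v1:0,v2:inf,v3:7,v4:inf,v5:inf,v6:6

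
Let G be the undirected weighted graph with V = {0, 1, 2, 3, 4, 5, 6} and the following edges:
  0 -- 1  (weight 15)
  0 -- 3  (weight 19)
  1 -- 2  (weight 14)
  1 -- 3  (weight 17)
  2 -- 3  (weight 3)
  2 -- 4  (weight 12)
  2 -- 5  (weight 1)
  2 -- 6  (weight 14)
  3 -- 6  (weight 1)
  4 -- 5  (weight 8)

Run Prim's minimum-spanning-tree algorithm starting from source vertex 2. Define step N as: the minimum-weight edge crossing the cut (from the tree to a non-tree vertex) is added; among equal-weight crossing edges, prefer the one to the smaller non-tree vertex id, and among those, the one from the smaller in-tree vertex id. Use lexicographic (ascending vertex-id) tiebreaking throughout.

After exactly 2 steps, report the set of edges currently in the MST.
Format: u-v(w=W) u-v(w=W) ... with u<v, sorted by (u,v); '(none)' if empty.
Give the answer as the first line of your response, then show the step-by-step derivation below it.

2-3(w=3) 2-5(w=1)

step 1: add edge 2-5 (w=1); MST = {2-5(w=1)}
step 2: add edge 2-3 (w=3); MST = {2-3(w=3) 2-5(w=1)}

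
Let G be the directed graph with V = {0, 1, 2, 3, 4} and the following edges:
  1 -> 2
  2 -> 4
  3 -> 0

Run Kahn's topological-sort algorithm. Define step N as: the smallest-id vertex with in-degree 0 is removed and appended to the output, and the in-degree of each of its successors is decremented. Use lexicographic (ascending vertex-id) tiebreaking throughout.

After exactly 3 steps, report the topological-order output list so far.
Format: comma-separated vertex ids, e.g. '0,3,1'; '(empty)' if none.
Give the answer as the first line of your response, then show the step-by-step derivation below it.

1,2,3

step 1: output 1; order=[1]; indeg=(1,0,0,0,1)
step 2: output 2; order=[1,2]; indeg=(1,0,0,0,0)
step 3: output 3; order=[1,2,3]; indeg=(0,0,0,0,0)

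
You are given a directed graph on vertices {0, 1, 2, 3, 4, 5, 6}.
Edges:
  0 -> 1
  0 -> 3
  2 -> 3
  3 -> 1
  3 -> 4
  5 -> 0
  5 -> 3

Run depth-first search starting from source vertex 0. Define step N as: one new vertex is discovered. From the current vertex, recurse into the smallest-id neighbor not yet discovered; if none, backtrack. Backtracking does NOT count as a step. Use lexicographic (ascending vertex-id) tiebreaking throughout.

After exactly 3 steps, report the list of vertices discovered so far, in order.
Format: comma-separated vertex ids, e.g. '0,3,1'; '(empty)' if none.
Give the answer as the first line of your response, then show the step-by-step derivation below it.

0,1,3

step 1: discover 0; path=0; order=0
step 2: discover 1; path=0>1; order=0,1
step 3: discover 3; path=0>3; order=0,1,3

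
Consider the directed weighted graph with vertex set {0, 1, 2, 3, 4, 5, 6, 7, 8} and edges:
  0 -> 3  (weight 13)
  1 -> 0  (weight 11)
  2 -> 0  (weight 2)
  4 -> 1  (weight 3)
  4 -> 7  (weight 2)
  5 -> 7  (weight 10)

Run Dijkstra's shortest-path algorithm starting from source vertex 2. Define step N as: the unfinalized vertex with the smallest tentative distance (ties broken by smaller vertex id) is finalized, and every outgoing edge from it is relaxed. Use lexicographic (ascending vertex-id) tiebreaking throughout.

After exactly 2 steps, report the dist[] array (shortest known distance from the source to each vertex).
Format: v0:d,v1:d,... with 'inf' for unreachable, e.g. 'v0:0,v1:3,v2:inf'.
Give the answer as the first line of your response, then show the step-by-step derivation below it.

v0:2,v1:inf,v2:0,v3:15,v4:inf,v5:inf,v6:inf,v7:inf,v8:inf

step 1: dist = v0:2,v1:inf,v2:0,v3:inf,v4:inf,v5:inf,v6:inf,v7:inf,v8:inf
step 2: dist = v0:2,v1:inf,v2:0,v3:15,v4:inf,v5:inf,v6:inf,v7:inf,v8:inf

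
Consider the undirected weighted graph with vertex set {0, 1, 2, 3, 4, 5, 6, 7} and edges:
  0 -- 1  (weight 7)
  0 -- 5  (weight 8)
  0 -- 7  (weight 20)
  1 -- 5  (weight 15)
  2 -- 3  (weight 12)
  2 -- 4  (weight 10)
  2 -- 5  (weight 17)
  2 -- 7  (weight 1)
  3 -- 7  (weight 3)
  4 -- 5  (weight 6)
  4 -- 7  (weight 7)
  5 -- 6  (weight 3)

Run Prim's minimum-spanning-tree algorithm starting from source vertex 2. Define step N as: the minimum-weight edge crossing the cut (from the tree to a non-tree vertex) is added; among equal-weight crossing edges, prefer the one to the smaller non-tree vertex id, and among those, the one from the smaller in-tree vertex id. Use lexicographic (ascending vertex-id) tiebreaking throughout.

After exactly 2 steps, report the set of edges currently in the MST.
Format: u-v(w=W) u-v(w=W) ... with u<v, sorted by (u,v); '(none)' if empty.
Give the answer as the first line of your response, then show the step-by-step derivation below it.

2-7(w=1) 3-7(w=3)

step 1: add edge 2-7 (w=1); MST = {2-7(w=1)}
step 2: add edge 3-7 (w=3); MST = {2-7(w=1) 3-7(w=3)}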